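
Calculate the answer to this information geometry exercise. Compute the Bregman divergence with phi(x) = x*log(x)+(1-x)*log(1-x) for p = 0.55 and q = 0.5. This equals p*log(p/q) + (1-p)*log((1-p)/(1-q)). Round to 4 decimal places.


Bregman divergence with negative entropy generator:
D = p*log(p/q) + (1-p)*log((1-p)/(1-q)).
p = 0.55, q = 0.5.
p*log(p/q) = 0.55*log(0.55/0.5) = 0.052421.
(1-p)*log((1-p)/(1-q)) = 0.45*log(0.45/0.5) = -0.047412.
D = 0.052421 + -0.047412 = 0.0050

0.0050


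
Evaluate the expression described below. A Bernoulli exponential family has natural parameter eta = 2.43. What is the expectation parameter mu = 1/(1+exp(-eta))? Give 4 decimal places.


Dual coordinate (expectation parameter) for Bernoulli:
mu = 1/(1+exp(-eta)).
eta = 2.43.
exp(-eta) = exp(-2.43) = 0.088037.
mu = 1/(1+0.088037) = 0.9191

0.9191


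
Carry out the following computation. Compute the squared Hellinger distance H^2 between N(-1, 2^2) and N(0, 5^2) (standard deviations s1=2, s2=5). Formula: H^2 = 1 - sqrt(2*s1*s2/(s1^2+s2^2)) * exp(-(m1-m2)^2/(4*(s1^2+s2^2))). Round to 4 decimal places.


Squared Hellinger distance for Gaussians:
H^2 = 1 - sqrt(2*s1*s2/(s1^2+s2^2)) * exp(-(m1-m2)^2/(4*(s1^2+s2^2))).
s1^2 = 4, s2^2 = 25, s1^2+s2^2 = 29.
sqrt(2*2*5/(29)) = 0.830455.
(m1-m2)^2 = (-1)^2 = 1.
exp(-1/(4*29)) = exp(-0.008621) = 0.991416.
H^2 = 1 - 0.830455*0.991416 = 0.1767

0.1767


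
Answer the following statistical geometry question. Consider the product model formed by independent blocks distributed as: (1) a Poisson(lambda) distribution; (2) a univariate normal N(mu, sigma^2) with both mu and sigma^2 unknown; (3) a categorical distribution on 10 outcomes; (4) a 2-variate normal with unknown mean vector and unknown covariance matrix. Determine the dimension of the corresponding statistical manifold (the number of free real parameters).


The dimension of a statistical manifold equals the number of free
(independent) real parameters of the model. For a product of independent
blocks the parameter counts add.
- Poisson (lambda): 1.
- normal (mu, sigma^2): 2.
- categorical on 10 outcomes (probabilities sum to 1): 10-1 = 9.
- 2-variate normal: 2 (mean) + 2*3/2 = 3 (symmetric covariance) = 5.
Total = 1 + 2 + 9 + 5 = 17.
Dimension = 17

17


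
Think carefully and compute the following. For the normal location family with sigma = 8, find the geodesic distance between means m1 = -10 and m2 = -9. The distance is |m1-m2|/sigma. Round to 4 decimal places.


On the fixed-variance normal subfamily, geodesic distance = |m1-m2|/sigma.
|-10 - -9| = 1.
sigma = 8.
d = 1/8 = 0.1250

0.1250


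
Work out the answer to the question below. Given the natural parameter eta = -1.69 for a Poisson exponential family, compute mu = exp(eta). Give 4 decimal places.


Expectation parameter for Poisson exponential family:
mu = exp(eta).
eta = -1.69.
mu = exp(-1.69) = 0.1845

0.1845


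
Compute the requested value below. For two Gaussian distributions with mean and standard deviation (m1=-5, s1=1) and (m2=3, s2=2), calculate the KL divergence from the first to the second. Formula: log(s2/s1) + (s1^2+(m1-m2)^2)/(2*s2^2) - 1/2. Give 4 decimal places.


KL divergence between normal distributions:
KL = log(s2/s1) + (s1^2 + (m1-m2)^2)/(2*s2^2) - 1/2.
log(2/1) = 0.693147.
(1^2 + (-5-3)^2)/(2*2^2) = (1 + 64)/8 = 8.125.
KL = 0.693147 + 8.125 - 0.5 = 8.3181

8.3181


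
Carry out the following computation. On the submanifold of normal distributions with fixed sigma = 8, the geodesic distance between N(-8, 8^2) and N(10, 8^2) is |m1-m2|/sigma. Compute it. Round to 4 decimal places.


On the fixed-variance normal subfamily, geodesic distance = |m1-m2|/sigma.
|-8 - 10| = 18.
sigma = 8.
d = 18/8 = 2.2500

2.2500


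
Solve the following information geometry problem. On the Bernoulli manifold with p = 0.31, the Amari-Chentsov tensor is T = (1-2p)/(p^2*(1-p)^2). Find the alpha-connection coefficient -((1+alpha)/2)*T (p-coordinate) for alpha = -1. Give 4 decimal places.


Skewness (Amari-Chentsov) tensor: T = (1-2p)/(p^2*(1-p)^2).
p = 0.31, 1-2p = 0.38, p^2 = 0.0961, (1-p)^2 = 0.4761.
T = 0.38/(0.0961 * 0.4761) = 8.305428.
In the p-coordinate, Gamma^(alpha) = Gamma^(0) - (alpha/2)*T with Gamma^(0) = (1/2)*g'(p) = -T/2,
so Gamma^(alpha) = -((1+alpha)/2)*T.
alpha = -1, -(1+alpha)/2 = 0.0.
Gamma = 0.0 * 8.305428 = 0.0000

0.0000


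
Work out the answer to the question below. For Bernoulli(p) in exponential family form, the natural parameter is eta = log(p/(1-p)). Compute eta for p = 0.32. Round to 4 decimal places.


Natural parameter for Bernoulli: eta = log(p/(1-p)).
p = 0.32, 1-p = 0.68.
p/(1-p) = 0.470588.
eta = log(0.470588) = -0.7538

-0.7538


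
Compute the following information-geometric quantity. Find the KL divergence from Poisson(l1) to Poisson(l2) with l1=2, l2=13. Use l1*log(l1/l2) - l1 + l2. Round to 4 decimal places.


KL divergence for Poisson:
KL = l1*log(l1/l2) - l1 + l2.
l1 = 2, l2 = 13.
log(2/13) = -1.871802.
l1*log(l1/l2) = 2 * -1.871802 = -3.743604.
KL = -3.743604 - 2 + 13 = 7.2564

7.2564


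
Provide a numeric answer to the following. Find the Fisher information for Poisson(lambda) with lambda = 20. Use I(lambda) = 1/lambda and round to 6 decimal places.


Fisher information for Poisson: I(lambda) = 1/lambda.
lambda = 20.
I(lambda) = 1/20 = 0.050000

0.050000


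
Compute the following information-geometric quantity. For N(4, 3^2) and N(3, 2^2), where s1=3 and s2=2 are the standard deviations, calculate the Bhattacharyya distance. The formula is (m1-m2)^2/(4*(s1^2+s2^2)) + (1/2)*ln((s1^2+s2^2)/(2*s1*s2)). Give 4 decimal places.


Bhattacharyya distance between two Gaussians:
DB = (m1-m2)^2/(4*(s1^2+s2^2)) + (1/2)*ln((s1^2+s2^2)/(2*s1*s2)).
(m1-m2)^2 = (1)^2 = 1.
s1^2+s2^2 = 9 + 4 = 13.
term1 = 1/52 = 0.019231.
term2 = 0.5*ln(13/12.0) = 0.040021.
DB = 0.019231 + 0.040021 = 0.0593

0.0593


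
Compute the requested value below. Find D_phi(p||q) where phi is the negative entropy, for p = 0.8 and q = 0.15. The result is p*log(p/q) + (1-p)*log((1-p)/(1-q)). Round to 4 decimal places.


Bregman divergence with negative entropy generator:
D = p*log(p/q) + (1-p)*log((1-p)/(1-q)).
p = 0.8, q = 0.15.
p*log(p/q) = 0.8*log(0.8/0.15) = 1.339181.
(1-p)*log((1-p)/(1-q)) = 0.2*log(0.2/0.85) = -0.289384.
D = 1.339181 + -0.289384 = 1.0498

1.0498


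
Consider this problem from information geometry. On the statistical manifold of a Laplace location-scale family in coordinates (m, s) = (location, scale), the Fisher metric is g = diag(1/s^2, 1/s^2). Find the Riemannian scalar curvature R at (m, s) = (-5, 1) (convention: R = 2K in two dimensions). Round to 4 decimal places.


The metric has the form g = (A dm^2 + B ds^2)/s^2 with A = 1, B = 1.
Substitute u = sqrt(A/B)*m: g = B*(du^2 + ds^2)/s^2, i.e. B times the
Poincare upper half-plane metric, which has constant Gaussian curvature -1.
Scaling a 2D metric by a constant c divides the Gaussian curvature by c,
so K = -1/B = -1/(1) = -1.0000 everywhere (the point (m, s) = (-5, 1) is irrelevant:
the curvature is constant).
Scalar curvature in dimension 2: R = 2K = -2/(1) = -2.0000.

-2.0000


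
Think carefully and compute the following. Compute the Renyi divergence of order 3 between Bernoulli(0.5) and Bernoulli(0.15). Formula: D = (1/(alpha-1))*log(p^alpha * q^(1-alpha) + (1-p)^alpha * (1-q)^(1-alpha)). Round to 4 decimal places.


Renyi divergence of order alpha between Bernoulli distributions:
D = (1/(alpha-1))*log(p^alpha * q^(1-alpha) + (1-p)^alpha * (1-q)^(1-alpha)).
alpha = 3, p = 0.5, q = 0.15.
p^alpha * q^(1-alpha) = 0.5^3 * 0.15^-2 = 5.555556.
(1-p)^alpha * (1-q)^(1-alpha) = 0.5^3 * 0.85^-2 = 0.17301.
sum = 5.555556 + 0.17301 = 5.728566.
D = (1/2)*log(5.728566) = 0.8727

0.8727


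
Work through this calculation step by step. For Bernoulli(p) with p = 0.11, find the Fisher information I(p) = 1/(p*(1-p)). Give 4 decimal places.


For Bernoulli(p), Fisher information is I(p) = 1/(p*(1-p)).
p = 0.11, 1-p = 0.89.
p*(1-p) = 0.0979.
I(p) = 1/0.0979 = 10.2145

10.2145


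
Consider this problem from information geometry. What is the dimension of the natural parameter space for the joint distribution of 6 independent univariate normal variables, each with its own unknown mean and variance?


Exponential family dimension calculation:
Each univariate normal has two natural parameters (mu/sigma^2 and -1/(2 sigma^2)).
With 6 independent components, dim = 2 * 6 = 12.

12


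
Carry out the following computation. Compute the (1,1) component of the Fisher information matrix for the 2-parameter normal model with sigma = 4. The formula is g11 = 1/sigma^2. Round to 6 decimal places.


For the 2-parameter normal family, the Fisher metric has:
  g11 = 1/sigma^2, g22 = 2/sigma^2.
sigma = 4, sigma^2 = 16.
g11 = 0.062500

0.062500


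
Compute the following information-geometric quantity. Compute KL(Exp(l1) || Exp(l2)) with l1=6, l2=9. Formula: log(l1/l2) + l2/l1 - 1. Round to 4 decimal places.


KL divergence for exponential family:
KL = log(l1/l2) + l2/l1 - 1.
log(6/9) = -0.405465.
9/6 = 1.5.
KL = -0.405465 + 1.5 - 1 = 0.0945

0.0945


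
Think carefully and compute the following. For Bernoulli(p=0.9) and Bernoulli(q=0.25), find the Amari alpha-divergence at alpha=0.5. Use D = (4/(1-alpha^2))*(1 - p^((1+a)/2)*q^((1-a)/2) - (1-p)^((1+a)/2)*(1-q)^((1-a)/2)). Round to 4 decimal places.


Amari alpha-divergence:
D = (4/(1-alpha^2))*(1 - p^((1+a)/2)*q^((1-a)/2) - (1-p)^((1+a)/2)*(1-q)^((1-a)/2)).
alpha = 0.5, p = 0.9, q = 0.25.
e1 = (1+alpha)/2 = 0.75, e2 = (1-alpha)/2 = 0.25.
t1 = p^e1 * q^e2 = 0.9^0.75 * 0.25^0.25 = 0.653382.
t2 = (1-p)^e1 * (1-q)^e2 = 0.1^0.75 * 0.75^0.25 = 0.165488.
4/(1-alpha^2) = 5.333333.
D = 5.333333*(1 - 0.653382 - 0.165488) = 0.9660

0.9660


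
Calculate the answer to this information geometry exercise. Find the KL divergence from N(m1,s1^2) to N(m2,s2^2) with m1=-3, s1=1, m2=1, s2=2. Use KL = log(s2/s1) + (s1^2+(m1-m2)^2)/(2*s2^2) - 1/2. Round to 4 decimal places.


KL divergence between normal distributions:
KL = log(s2/s1) + (s1^2 + (m1-m2)^2)/(2*s2^2) - 1/2.
log(2/1) = 0.693147.
(1^2 + (-3-1)^2)/(2*2^2) = (1 + 16)/8 = 2.125.
KL = 0.693147 + 2.125 - 0.5 = 2.3181

2.3181


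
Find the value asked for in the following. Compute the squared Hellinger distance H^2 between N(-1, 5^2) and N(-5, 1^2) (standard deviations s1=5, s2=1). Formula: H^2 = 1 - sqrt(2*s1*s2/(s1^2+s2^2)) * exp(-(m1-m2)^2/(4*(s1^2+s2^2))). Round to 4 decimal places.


Squared Hellinger distance for Gaussians:
H^2 = 1 - sqrt(2*s1*s2/(s1^2+s2^2)) * exp(-(m1-m2)^2/(4*(s1^2+s2^2))).
s1^2 = 25, s2^2 = 1, s1^2+s2^2 = 26.
sqrt(2*5*1/(26)) = 0.620174.
(m1-m2)^2 = (4)^2 = 16.
exp(-16/(4*26)) = exp(-0.153846) = 0.857404.
H^2 = 1 - 0.620174*0.857404 = 0.4683

0.4683


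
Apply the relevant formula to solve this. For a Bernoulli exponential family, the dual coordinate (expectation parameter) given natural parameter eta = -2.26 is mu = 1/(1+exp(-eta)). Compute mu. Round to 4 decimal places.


Dual coordinate (expectation parameter) for Bernoulli:
mu = 1/(1+exp(-eta)).
eta = -2.26.
exp(-eta) = exp(2.26) = 9.583089.
mu = 1/(1+9.583089) = 0.0945

0.0945


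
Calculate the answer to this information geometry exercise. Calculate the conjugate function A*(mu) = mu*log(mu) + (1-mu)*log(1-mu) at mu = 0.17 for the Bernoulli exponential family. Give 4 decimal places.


Legendre transform for Bernoulli:
A*(mu) = mu*log(mu) + (1-mu)*log(1-mu).
mu = 0.17, 1-mu = 0.83.
mu*log(mu) = 0.17*log(0.17) = -0.301233.
(1-mu)*log(1-mu) = 0.83*log(0.83) = -0.154654.
A* = -0.301233 + -0.154654 = -0.4559

-0.4559


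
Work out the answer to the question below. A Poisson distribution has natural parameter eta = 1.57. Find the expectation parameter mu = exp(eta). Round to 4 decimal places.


Expectation parameter for Poisson exponential family:
mu = exp(eta).
eta = 1.57.
mu = exp(1.57) = 4.8066

4.8066


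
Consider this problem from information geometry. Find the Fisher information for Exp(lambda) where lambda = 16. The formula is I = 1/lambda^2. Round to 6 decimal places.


Fisher information for exponential: I(lambda) = 1/lambda^2.
lambda = 16, lambda^2 = 256.
I = 1/256 = 0.003906

0.003906


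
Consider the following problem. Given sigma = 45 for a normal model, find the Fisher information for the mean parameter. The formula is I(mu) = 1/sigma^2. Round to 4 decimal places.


The Fisher information for the mean of a normal distribution is I(mu) = 1/sigma^2.
sigma = 45, so sigma^2 = 2025.
I(mu) = 1/2025 = 0.0005

0.0005


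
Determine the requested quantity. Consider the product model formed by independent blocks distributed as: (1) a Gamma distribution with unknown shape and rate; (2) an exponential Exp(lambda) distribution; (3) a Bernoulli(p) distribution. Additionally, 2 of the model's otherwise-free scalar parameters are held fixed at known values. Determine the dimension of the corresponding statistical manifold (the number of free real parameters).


The dimension of a statistical manifold equals the number of free
(independent) real parameters of the model. For a product of independent
blocks the parameter counts add.
- Gamma (shape, rate): 2.
- exponential (lambda): 1.
- Bernoulli (p): 1.
Total = 2 + 1 + 1 = 4.
2 parameter(s) fixed at known values: 4 - 2 = 2.
Dimension = 2

2


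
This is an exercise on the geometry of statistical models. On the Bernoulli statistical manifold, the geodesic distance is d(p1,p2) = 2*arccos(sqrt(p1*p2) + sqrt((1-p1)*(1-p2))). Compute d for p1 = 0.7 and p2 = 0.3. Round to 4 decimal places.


Geodesic distance on Bernoulli manifold:
d(p1,p2) = 2*arccos(sqrt(p1*p2) + sqrt((1-p1)*(1-p2))).
sqrt(p1*p2) = sqrt(0.7*0.3) = 0.458258.
sqrt((1-p1)*(1-p2)) = sqrt(0.3*0.7) = 0.458258.
arg = 0.458258 + 0.458258 = 0.916515.
d = 2*arccos(0.916515) = 0.8230

0.8230


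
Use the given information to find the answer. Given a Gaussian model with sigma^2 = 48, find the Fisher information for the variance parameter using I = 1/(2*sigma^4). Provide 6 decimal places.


Fisher information for variance: I(sigma^2) = 1/(2*sigma^4).
sigma^2 = 48, so sigma^4 = 2304.
I = 1/(2*2304) = 1/4608 = 0.000217

0.000217


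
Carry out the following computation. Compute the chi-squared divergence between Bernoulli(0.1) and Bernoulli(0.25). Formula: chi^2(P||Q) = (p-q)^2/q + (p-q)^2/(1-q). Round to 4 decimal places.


Chi-squared divergence between Bernoulli distributions:
chi^2 = (p-q)^2/q + (p-q)^2/(1-q).
p = 0.1, q = 0.25, p-q = -0.15.
(p-q)^2 = 0.0225.
term1 = 0.0225/0.25 = 0.09.
term2 = 0.0225/0.75 = 0.03.
chi^2 = 0.09 + 0.03 = 0.1200

0.1200


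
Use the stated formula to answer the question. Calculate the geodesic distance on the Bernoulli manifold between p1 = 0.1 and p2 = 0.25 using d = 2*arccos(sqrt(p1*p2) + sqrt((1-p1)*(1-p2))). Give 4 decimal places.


Geodesic distance on Bernoulli manifold:
d(p1,p2) = 2*arccos(sqrt(p1*p2) + sqrt((1-p1)*(1-p2))).
sqrt(p1*p2) = sqrt(0.1*0.25) = 0.158114.
sqrt((1-p1)*(1-p2)) = sqrt(0.9*0.75) = 0.821584.
arg = 0.158114 + 0.821584 = 0.979698.
d = 2*arccos(0.979698) = 0.4037

0.4037


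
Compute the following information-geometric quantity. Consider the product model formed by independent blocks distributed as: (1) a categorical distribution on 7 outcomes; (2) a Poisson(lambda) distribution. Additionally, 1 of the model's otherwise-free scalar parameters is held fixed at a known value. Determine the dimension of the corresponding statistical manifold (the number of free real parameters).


The dimension of a statistical manifold equals the number of free
(independent) real parameters of the model. For a product of independent
blocks the parameter counts add.
- categorical on 7 outcomes (probabilities sum to 1): 7-1 = 6.
- Poisson (lambda): 1.
Total = 6 + 1 = 7.
1 parameter(s) fixed at known values: 7 - 1 = 6.
Dimension = 6

6


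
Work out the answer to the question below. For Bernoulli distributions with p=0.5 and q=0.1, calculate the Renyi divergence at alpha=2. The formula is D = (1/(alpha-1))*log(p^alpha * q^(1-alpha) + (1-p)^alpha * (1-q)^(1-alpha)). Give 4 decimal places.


Renyi divergence of order alpha between Bernoulli distributions:
D = (1/(alpha-1))*log(p^alpha * q^(1-alpha) + (1-p)^alpha * (1-q)^(1-alpha)).
alpha = 2, p = 0.5, q = 0.1.
p^alpha * q^(1-alpha) = 0.5^2 * 0.1^-1 = 2.5.
(1-p)^alpha * (1-q)^(1-alpha) = 0.5^2 * 0.9^-1 = 0.277778.
sum = 2.5 + 0.277778 = 2.777778.
D = (1/1)*log(2.777778) = 1.0217

1.0217


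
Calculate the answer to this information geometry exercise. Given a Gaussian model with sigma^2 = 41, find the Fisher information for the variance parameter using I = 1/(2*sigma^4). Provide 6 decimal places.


Fisher information for variance: I(sigma^2) = 1/(2*sigma^4).
sigma^2 = 41, so sigma^4 = 1681.
I = 1/(2*1681) = 1/3362 = 0.000297

0.000297


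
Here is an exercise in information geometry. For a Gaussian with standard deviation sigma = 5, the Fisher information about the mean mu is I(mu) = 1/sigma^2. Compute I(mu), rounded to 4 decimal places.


The Fisher information for the mean of a normal distribution is I(mu) = 1/sigma^2.
sigma = 5, so sigma^2 = 25.
I(mu) = 1/25 = 0.0400

0.0400


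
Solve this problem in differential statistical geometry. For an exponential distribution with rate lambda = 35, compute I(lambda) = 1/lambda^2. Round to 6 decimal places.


Fisher information for exponential: I(lambda) = 1/lambda^2.
lambda = 35, lambda^2 = 1225.
I = 1/1225 = 0.000816

0.000816


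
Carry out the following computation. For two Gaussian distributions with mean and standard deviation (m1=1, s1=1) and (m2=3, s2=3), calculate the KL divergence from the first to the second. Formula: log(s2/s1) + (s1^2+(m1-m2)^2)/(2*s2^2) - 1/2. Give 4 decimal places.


KL divergence between normal distributions:
KL = log(s2/s1) + (s1^2 + (m1-m2)^2)/(2*s2^2) - 1/2.
log(3/1) = 1.098612.
(1^2 + (1-3)^2)/(2*3^2) = (1 + 4)/18 = 0.277778.
KL = 1.098612 + 0.277778 - 0.5 = 0.8764

0.8764


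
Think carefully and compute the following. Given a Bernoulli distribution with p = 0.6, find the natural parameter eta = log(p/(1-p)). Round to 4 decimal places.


Natural parameter for Bernoulli: eta = log(p/(1-p)).
p = 0.6, 1-p = 0.4.
p/(1-p) = 1.5.
eta = log(1.5) = 0.4055

0.4055


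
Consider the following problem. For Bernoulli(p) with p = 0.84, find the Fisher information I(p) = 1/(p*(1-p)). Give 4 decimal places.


For Bernoulli(p), Fisher information is I(p) = 1/(p*(1-p)).
p = 0.84, 1-p = 0.16.
p*(1-p) = 0.1344.
I(p) = 1/0.1344 = 7.4405

7.4405


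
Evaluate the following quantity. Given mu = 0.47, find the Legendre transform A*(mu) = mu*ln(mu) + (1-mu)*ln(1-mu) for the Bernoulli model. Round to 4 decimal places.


Legendre transform for Bernoulli:
A*(mu) = mu*log(mu) + (1-mu)*log(1-mu).
mu = 0.47, 1-mu = 0.53.
mu*log(mu) = 0.47*log(0.47) = -0.354861.
(1-mu)*log(1-mu) = 0.53*log(0.53) = -0.336485.
A* = -0.354861 + -0.336485 = -0.6913

-0.6913


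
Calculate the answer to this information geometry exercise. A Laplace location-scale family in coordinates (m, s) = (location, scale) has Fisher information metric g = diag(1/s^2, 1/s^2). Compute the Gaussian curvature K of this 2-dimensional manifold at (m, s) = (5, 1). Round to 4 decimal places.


The metric has the form g = (A dm^2 + B ds^2)/s^2 with A = 1, B = 1.
Substitute u = sqrt(A/B)*m: g = B*(du^2 + ds^2)/s^2, i.e. B times the
Poincare upper half-plane metric, which has constant Gaussian curvature -1.
Scaling a 2D metric by a constant c divides the Gaussian curvature by c,
so K = -1/B = -1/(1) = -1.0000 everywhere (the point (m, s) = (5, 1) is irrelevant:
the curvature is constant).
The requested Gaussian curvature is K = -1.0000.

-1.0000


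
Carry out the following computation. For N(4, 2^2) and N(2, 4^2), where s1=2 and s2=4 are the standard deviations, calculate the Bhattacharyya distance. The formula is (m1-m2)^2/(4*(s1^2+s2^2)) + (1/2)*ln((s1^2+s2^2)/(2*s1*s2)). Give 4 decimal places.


Bhattacharyya distance between two Gaussians:
DB = (m1-m2)^2/(4*(s1^2+s2^2)) + (1/2)*ln((s1^2+s2^2)/(2*s1*s2)).
(m1-m2)^2 = (2)^2 = 4.
s1^2+s2^2 = 4 + 16 = 20.
term1 = 4/80 = 0.05.
term2 = 0.5*ln(20/16.0) = 0.111572.
DB = 0.05 + 0.111572 = 0.1616

0.1616


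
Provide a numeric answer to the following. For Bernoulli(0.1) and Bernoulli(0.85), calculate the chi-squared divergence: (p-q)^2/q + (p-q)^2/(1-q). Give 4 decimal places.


Chi-squared divergence between Bernoulli distributions:
chi^2 = (p-q)^2/q + (p-q)^2/(1-q).
p = 0.1, q = 0.85, p-q = -0.75.
(p-q)^2 = 0.5625.
term1 = 0.5625/0.85 = 0.661765.
term2 = 0.5625/0.15 = 3.75.
chi^2 = 0.661765 + 3.75 = 4.4118

4.4118


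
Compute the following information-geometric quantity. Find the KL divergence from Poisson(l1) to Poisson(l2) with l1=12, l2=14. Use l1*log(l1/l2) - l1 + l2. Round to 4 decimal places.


KL divergence for Poisson:
KL = l1*log(l1/l2) - l1 + l2.
l1 = 12, l2 = 14.
log(12/14) = -0.154151.
l1*log(l1/l2) = 12 * -0.154151 = -1.849808.
KL = -1.849808 - 12 + 14 = 0.1502

0.1502


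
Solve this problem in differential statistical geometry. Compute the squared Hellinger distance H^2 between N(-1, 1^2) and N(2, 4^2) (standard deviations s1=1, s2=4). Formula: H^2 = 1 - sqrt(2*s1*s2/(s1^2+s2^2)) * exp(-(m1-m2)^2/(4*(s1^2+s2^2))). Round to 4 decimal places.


Squared Hellinger distance for Gaussians:
H^2 = 1 - sqrt(2*s1*s2/(s1^2+s2^2)) * exp(-(m1-m2)^2/(4*(s1^2+s2^2))).
s1^2 = 1, s2^2 = 16, s1^2+s2^2 = 17.
sqrt(2*1*4/(17)) = 0.685994.
(m1-m2)^2 = (-3)^2 = 9.
exp(-9/(4*17)) = exp(-0.132353) = 0.876032.
H^2 = 1 - 0.685994*0.876032 = 0.3990

0.3990


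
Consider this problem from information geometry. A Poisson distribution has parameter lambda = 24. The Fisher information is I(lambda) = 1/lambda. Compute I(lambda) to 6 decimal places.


Fisher information for Poisson: I(lambda) = 1/lambda.
lambda = 24.
I(lambda) = 1/24 = 0.041667

0.041667


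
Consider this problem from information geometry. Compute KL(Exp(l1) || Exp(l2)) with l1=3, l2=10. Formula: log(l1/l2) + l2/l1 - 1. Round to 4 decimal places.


KL divergence for exponential family:
KL = log(l1/l2) + l2/l1 - 1.
log(3/10) = -1.203973.
10/3 = 3.333333.
KL = -1.203973 + 3.333333 - 1 = 1.1294

1.1294


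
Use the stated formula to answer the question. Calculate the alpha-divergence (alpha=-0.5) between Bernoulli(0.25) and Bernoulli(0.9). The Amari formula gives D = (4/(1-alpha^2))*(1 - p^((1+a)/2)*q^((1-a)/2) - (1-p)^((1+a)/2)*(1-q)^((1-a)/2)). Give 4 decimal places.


Amari alpha-divergence:
D = (4/(1-alpha^2))*(1 - p^((1+a)/2)*q^((1-a)/2) - (1-p)^((1+a)/2)*(1-q)^((1-a)/2)).
alpha = -0.5, p = 0.25, q = 0.9.
e1 = (1+alpha)/2 = 0.25, e2 = (1-alpha)/2 = 0.75.
t1 = p^e1 * q^e2 = 0.25^0.25 * 0.9^0.75 = 0.653382.
t2 = (1-p)^e1 * (1-q)^e2 = 0.75^0.25 * 0.1^0.75 = 0.165488.
4/(1-alpha^2) = 5.333333.
D = 5.333333*(1 - 0.653382 - 0.165488) = 0.9660

0.9660


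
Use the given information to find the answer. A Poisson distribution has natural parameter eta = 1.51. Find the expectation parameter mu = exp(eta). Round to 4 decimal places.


Expectation parameter for Poisson exponential family:
mu = exp(eta).
eta = 1.51.
mu = exp(1.51) = 4.5267

4.5267


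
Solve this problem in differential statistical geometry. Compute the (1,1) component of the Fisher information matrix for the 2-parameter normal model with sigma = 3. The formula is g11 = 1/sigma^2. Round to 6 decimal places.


For the 2-parameter normal family, the Fisher metric has:
  g11 = 1/sigma^2, g22 = 2/sigma^2.
sigma = 3, sigma^2 = 9.
g11 = 0.111111

0.111111


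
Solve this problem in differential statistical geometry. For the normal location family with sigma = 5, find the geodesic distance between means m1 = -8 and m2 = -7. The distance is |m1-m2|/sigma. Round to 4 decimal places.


On the fixed-variance normal subfamily, geodesic distance = |m1-m2|/sigma.
|-8 - -7| = 1.
sigma = 5.
d = 1/5 = 0.2000

0.2000


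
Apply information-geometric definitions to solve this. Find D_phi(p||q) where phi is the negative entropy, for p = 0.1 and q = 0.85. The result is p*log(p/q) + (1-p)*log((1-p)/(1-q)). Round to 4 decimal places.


Bregman divergence with negative entropy generator:
D = p*log(p/q) + (1-p)*log((1-p)/(1-q)).
p = 0.1, q = 0.85.
p*log(p/q) = 0.1*log(0.1/0.85) = -0.214007.
(1-p)*log((1-p)/(1-q)) = 0.9*log(0.9/0.15) = 1.612584.
D = -0.214007 + 1.612584 = 1.3986

1.3986


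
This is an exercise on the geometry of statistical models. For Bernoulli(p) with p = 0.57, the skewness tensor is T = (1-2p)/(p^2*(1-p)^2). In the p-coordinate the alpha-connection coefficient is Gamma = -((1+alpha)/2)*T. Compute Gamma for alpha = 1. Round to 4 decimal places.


Skewness (Amari-Chentsov) tensor: T = (1-2p)/(p^2*(1-p)^2).
p = 0.57, 1-2p = -0.14, p^2 = 0.3249, (1-p)^2 = 0.1849.
T = -0.14/(0.3249 * 0.1849) = -2.330459.
In the p-coordinate, Gamma^(alpha) = Gamma^(0) - (alpha/2)*T with Gamma^(0) = (1/2)*g'(p) = -T/2,
so Gamma^(alpha) = -((1+alpha)/2)*T.
alpha = 1, -(1+alpha)/2 = -1.0.
Gamma = -1.0 * -2.330459 = 2.3305

2.3305


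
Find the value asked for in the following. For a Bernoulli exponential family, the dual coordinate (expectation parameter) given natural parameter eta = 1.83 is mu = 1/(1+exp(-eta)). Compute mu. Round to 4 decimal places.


Dual coordinate (expectation parameter) for Bernoulli:
mu = 1/(1+exp(-eta)).
eta = 1.83.
exp(-eta) = exp(-1.83) = 0.160414.
mu = 1/(1+0.160414) = 0.8618

0.8618


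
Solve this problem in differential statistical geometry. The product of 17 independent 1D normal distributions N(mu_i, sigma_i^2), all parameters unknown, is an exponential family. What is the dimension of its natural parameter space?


Exponential family dimension calculation:
Each univariate normal has two natural parameters (mu/sigma^2 and -1/(2 sigma^2)).
With 17 independent components, dim = 2 * 17 = 34.

34


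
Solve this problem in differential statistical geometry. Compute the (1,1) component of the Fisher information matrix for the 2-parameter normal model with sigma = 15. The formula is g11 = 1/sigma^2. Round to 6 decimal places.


For the 2-parameter normal family, the Fisher metric has:
  g11 = 1/sigma^2, g22 = 2/sigma^2.
sigma = 15, sigma^2 = 225.
g11 = 0.004444

0.004444


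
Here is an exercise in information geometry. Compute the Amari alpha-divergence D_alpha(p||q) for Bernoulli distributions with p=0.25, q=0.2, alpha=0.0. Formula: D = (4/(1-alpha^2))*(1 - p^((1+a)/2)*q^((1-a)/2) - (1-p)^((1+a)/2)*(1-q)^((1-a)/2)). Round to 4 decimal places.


Amari alpha-divergence:
D = (4/(1-alpha^2))*(1 - p^((1+a)/2)*q^((1-a)/2) - (1-p)^((1+a)/2)*(1-q)^((1-a)/2)).
alpha = 0.0, p = 0.25, q = 0.2.
e1 = (1+alpha)/2 = 0.5, e2 = (1-alpha)/2 = 0.5.
t1 = p^e1 * q^e2 = 0.25^0.5 * 0.2^0.5 = 0.223607.
t2 = (1-p)^e1 * (1-q)^e2 = 0.75^0.5 * 0.8^0.5 = 0.774597.
4/(1-alpha^2) = 4.0.
D = 4.0*(1 - 0.223607 - 0.774597) = 0.0072

0.0072


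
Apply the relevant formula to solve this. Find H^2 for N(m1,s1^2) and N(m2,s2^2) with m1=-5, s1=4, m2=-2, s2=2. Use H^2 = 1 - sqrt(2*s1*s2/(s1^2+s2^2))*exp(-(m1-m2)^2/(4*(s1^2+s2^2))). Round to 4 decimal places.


Squared Hellinger distance for Gaussians:
H^2 = 1 - sqrt(2*s1*s2/(s1^2+s2^2)) * exp(-(m1-m2)^2/(4*(s1^2+s2^2))).
s1^2 = 16, s2^2 = 4, s1^2+s2^2 = 20.
sqrt(2*4*2/(20)) = 0.894427.
(m1-m2)^2 = (-3)^2 = 9.
exp(-9/(4*20)) = exp(-0.1125) = 0.893597.
H^2 = 1 - 0.894427*0.893597 = 0.2007

0.2007


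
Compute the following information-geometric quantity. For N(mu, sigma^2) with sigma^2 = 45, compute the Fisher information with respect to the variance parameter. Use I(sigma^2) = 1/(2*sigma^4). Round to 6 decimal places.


Fisher information for variance: I(sigma^2) = 1/(2*sigma^4).
sigma^2 = 45, so sigma^4 = 2025.
I = 1/(2*2025) = 1/4050 = 0.000247

0.000247


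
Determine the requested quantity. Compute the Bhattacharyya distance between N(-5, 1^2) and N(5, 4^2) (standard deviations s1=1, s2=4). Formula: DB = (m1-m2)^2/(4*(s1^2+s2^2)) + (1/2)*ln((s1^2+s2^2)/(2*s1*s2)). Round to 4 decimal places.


Bhattacharyya distance between two Gaussians:
DB = (m1-m2)^2/(4*(s1^2+s2^2)) + (1/2)*ln((s1^2+s2^2)/(2*s1*s2)).
(m1-m2)^2 = (-10)^2 = 100.
s1^2+s2^2 = 1 + 16 = 17.
term1 = 100/68 = 1.470588.
term2 = 0.5*ln(17/8.0) = 0.376886.
DB = 1.470588 + 0.376886 = 1.8475

1.8475


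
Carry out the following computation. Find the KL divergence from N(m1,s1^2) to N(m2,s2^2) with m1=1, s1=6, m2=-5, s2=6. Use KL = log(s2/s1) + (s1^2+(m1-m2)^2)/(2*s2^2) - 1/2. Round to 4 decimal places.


KL divergence between normal distributions:
KL = log(s2/s1) + (s1^2 + (m1-m2)^2)/(2*s2^2) - 1/2.
log(6/6) = 0.0.
(6^2 + (1--5)^2)/(2*6^2) = (36 + 36)/72 = 1.0.
KL = 0.0 + 1.0 - 0.5 = 0.5000

0.5000


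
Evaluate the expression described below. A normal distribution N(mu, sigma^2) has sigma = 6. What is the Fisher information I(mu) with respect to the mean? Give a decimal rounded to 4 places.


The Fisher information for the mean of a normal distribution is I(mu) = 1/sigma^2.
sigma = 6, so sigma^2 = 36.
I(mu) = 1/36 = 0.0278

0.0278


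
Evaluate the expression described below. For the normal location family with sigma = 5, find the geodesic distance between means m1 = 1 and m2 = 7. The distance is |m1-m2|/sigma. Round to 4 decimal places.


On the fixed-variance normal subfamily, geodesic distance = |m1-m2|/sigma.
|1 - 7| = 6.
sigma = 5.
d = 6/5 = 1.2000

1.2000


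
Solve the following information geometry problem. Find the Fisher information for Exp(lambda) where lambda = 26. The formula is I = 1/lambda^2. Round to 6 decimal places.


Fisher information for exponential: I(lambda) = 1/lambda^2.
lambda = 26, lambda^2 = 676.
I = 1/676 = 0.001479

0.001479


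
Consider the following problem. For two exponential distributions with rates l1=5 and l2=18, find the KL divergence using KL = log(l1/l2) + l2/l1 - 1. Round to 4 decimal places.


KL divergence for exponential family:
KL = log(l1/l2) + l2/l1 - 1.
log(5/18) = -1.280934.
18/5 = 3.6.
KL = -1.280934 + 3.6 - 1 = 1.3191

1.3191


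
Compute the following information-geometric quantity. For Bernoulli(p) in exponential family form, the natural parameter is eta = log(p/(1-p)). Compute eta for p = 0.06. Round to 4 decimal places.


Natural parameter for Bernoulli: eta = log(p/(1-p)).
p = 0.06, 1-p = 0.94.
p/(1-p) = 0.06383.
eta = log(0.06383) = -2.7515

-2.7515


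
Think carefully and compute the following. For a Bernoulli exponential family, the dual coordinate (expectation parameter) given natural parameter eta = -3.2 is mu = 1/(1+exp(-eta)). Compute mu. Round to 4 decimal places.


Dual coordinate (expectation parameter) for Bernoulli:
mu = 1/(1+exp(-eta)).
eta = -3.2.
exp(-eta) = exp(3.2) = 24.53253.
mu = 1/(1+24.53253) = 0.0392

0.0392


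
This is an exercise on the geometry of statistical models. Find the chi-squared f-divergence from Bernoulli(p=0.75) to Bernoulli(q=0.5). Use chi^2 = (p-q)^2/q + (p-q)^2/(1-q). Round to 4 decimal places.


Chi-squared divergence between Bernoulli distributions:
chi^2 = (p-q)^2/q + (p-q)^2/(1-q).
p = 0.75, q = 0.5, p-q = 0.25.
(p-q)^2 = 0.0625.
term1 = 0.0625/0.5 = 0.125.
term2 = 0.0625/0.5 = 0.125.
chi^2 = 0.125 + 0.125 = 0.2500

0.2500


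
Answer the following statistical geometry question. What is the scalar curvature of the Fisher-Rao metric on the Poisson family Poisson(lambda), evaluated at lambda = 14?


This family has a single free parameter, so its statistical manifold
is 1-dimensional. The Riemann curvature tensor of any 1-dimensional
Riemannian manifold vanishes identically, so R = 0.

0


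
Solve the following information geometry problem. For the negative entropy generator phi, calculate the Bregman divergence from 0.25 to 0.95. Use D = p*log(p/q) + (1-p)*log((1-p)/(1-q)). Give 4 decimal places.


Bregman divergence with negative entropy generator:
D = p*log(p/q) + (1-p)*log((1-p)/(1-q)).
p = 0.25, q = 0.95.
p*log(p/q) = 0.25*log(0.25/0.95) = -0.33375.
(1-p)*log((1-p)/(1-q)) = 0.75*log(0.75/0.05) = 2.031038.
D = -0.33375 + 2.031038 = 1.6973

1.6973


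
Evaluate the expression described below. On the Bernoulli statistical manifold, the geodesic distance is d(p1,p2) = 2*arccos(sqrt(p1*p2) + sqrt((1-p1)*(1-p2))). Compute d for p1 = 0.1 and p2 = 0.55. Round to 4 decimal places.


Geodesic distance on Bernoulli manifold:
d(p1,p2) = 2*arccos(sqrt(p1*p2) + sqrt((1-p1)*(1-p2))).
sqrt(p1*p2) = sqrt(0.1*0.55) = 0.234521.
sqrt((1-p1)*(1-p2)) = sqrt(0.9*0.45) = 0.636396.
arg = 0.234521 + 0.636396 = 0.870917.
d = 2*arccos(0.870917) = 1.0275

1.0275


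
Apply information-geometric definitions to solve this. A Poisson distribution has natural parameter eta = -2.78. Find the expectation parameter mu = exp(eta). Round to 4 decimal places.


Expectation parameter for Poisson exponential family:
mu = exp(eta).
eta = -2.78.
mu = exp(-2.78) = 0.0620

0.0620


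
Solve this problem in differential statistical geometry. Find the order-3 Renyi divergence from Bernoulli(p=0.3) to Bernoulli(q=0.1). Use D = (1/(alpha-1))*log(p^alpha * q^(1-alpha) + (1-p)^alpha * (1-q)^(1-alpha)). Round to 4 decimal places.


Renyi divergence of order alpha between Bernoulli distributions:
D = (1/(alpha-1))*log(p^alpha * q^(1-alpha) + (1-p)^alpha * (1-q)^(1-alpha)).
alpha = 3, p = 0.3, q = 0.1.
p^alpha * q^(1-alpha) = 0.3^3 * 0.1^-2 = 2.7.
(1-p)^alpha * (1-q)^(1-alpha) = 0.7^3 * 0.9^-2 = 0.423457.
sum = 2.7 + 0.423457 = 3.123457.
D = (1/2)*log(3.123457) = 0.5695

0.5695


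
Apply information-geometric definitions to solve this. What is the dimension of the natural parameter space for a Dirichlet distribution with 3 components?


Exponential family dimension calculation:
Dirichlet with 3 components has 3 natural parameters.

3


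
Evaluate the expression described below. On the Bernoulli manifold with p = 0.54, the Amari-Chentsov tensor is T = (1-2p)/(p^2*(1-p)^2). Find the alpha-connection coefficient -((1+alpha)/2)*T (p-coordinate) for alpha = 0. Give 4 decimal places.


Skewness (Amari-Chentsov) tensor: T = (1-2p)/(p^2*(1-p)^2).
p = 0.54, 1-2p = -0.08, p^2 = 0.2916, (1-p)^2 = 0.2116.
T = -0.08/(0.2916 * 0.2116) = -1.296543.
In the p-coordinate, Gamma^(alpha) = Gamma^(0) - (alpha/2)*T with Gamma^(0) = (1/2)*g'(p) = -T/2,
so Gamma^(alpha) = -((1+alpha)/2)*T.
alpha = 0, -(1+alpha)/2 = -0.5.
Gamma = -0.5 * -1.296543 = 0.6483

0.6483


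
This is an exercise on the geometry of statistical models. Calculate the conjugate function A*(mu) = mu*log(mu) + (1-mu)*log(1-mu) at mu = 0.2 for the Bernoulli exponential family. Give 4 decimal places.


Legendre transform for Bernoulli:
A*(mu) = mu*log(mu) + (1-mu)*log(1-mu).
mu = 0.2, 1-mu = 0.8.
mu*log(mu) = 0.2*log(0.2) = -0.321888.
(1-mu)*log(1-mu) = 0.8*log(0.8) = -0.178515.
A* = -0.321888 + -0.178515 = -0.5004

-0.5004


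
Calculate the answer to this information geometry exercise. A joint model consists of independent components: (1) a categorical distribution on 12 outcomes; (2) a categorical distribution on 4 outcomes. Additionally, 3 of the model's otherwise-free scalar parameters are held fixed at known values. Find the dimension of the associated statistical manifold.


The dimension of a statistical manifold equals the number of free
(independent) real parameters of the model. For a product of independent
blocks the parameter counts add.
- categorical on 12 outcomes (probabilities sum to 1): 12-1 = 11.
- categorical on 4 outcomes (probabilities sum to 1): 4-1 = 3.
Total = 11 + 3 = 14.
3 parameter(s) fixed at known values: 14 - 3 = 11.
Dimension = 11

11


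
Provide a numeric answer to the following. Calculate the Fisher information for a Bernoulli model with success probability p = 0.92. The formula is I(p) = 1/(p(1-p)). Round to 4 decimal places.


For Bernoulli(p), Fisher information is I(p) = 1/(p*(1-p)).
p = 0.92, 1-p = 0.08.
p*(1-p) = 0.0736.
I(p) = 1/0.0736 = 13.5870

13.5870


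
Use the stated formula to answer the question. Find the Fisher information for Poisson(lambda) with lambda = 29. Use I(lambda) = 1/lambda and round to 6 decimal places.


Fisher information for Poisson: I(lambda) = 1/lambda.
lambda = 29.
I(lambda) = 1/29 = 0.034483

0.034483


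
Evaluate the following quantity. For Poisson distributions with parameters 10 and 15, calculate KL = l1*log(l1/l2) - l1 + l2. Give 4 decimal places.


KL divergence for Poisson:
KL = l1*log(l1/l2) - l1 + l2.
l1 = 10, l2 = 15.
log(10/15) = -0.405465.
l1*log(l1/l2) = 10 * -0.405465 = -4.054651.
KL = -4.054651 - 10 + 15 = 0.9453

0.9453


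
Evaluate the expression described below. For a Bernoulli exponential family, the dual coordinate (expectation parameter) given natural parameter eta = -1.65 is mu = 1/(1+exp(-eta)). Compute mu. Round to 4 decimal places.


Dual coordinate (expectation parameter) for Bernoulli:
mu = 1/(1+exp(-eta)).
eta = -1.65.
exp(-eta) = exp(1.65) = 5.20698.
mu = 1/(1+5.20698) = 0.1611

0.1611


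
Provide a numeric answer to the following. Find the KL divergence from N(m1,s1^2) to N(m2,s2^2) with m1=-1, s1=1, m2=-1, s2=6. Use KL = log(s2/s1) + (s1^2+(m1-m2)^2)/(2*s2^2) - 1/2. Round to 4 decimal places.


KL divergence between normal distributions:
KL = log(s2/s1) + (s1^2 + (m1-m2)^2)/(2*s2^2) - 1/2.
log(6/1) = 1.791759.
(1^2 + (-1--1)^2)/(2*6^2) = (1 + 0)/72 = 0.013889.
KL = 1.791759 + 0.013889 - 0.5 = 1.3056

1.3056


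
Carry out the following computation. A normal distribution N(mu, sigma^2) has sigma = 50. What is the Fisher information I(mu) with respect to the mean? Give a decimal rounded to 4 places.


The Fisher information for the mean of a normal distribution is I(mu) = 1/sigma^2.
sigma = 50, so sigma^2 = 2500.
I(mu) = 1/2500 = 0.0004

0.0004


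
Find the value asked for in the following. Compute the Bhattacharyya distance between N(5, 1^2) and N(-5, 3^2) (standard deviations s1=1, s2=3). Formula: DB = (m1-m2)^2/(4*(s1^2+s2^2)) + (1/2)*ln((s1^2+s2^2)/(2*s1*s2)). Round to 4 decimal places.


Bhattacharyya distance between two Gaussians:
DB = (m1-m2)^2/(4*(s1^2+s2^2)) + (1/2)*ln((s1^2+s2^2)/(2*s1*s2)).
(m1-m2)^2 = (10)^2 = 100.
s1^2+s2^2 = 1 + 9 = 10.
term1 = 100/40 = 2.5.
term2 = 0.5*ln(10/6.0) = 0.255413.
DB = 2.5 + 0.255413 = 2.7554

2.7554


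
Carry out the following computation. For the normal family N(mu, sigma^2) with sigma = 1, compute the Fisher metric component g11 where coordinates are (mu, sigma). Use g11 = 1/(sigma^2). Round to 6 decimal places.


For the 2-parameter normal family, the Fisher metric has:
  g11 = 1/sigma^2, g22 = 2/sigma^2.
sigma = 1, sigma^2 = 1.
g11 = 1.000000

1.000000


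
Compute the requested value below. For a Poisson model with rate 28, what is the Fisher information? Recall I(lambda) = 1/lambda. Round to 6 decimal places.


Fisher information for Poisson: I(lambda) = 1/lambda.
lambda = 28.
I(lambda) = 1/28 = 0.035714

0.035714


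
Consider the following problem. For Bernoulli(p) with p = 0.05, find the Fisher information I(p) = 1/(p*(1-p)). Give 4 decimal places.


For Bernoulli(p), Fisher information is I(p) = 1/(p*(1-p)).
p = 0.05, 1-p = 0.95.
p*(1-p) = 0.0475.
I(p) = 1/0.0475 = 21.0526

21.0526


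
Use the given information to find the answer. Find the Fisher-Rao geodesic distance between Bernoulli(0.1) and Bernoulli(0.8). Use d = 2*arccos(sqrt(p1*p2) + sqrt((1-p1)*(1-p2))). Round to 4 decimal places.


Geodesic distance on Bernoulli manifold:
d(p1,p2) = 2*arccos(sqrt(p1*p2) + sqrt((1-p1)*(1-p2))).
sqrt(p1*p2) = sqrt(0.1*0.8) = 0.282843.
sqrt((1-p1)*(1-p2)) = sqrt(0.9*0.2) = 0.424264.
arg = 0.282843 + 0.424264 = 0.707107.
d = 2*arccos(0.707107) = 1.5708

1.5708


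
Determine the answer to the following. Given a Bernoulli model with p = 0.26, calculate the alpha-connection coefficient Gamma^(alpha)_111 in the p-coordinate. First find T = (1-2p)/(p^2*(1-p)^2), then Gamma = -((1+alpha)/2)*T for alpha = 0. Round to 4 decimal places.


Skewness (Amari-Chentsov) tensor: T = (1-2p)/(p^2*(1-p)^2).
p = 0.26, 1-2p = 0.48, p^2 = 0.0676, (1-p)^2 = 0.5476.
T = 0.48/(0.0676 * 0.5476) = 12.966749.
In the p-coordinate, Gamma^(alpha) = Gamma^(0) - (alpha/2)*T with Gamma^(0) = (1/2)*g'(p) = -T/2,
so Gamma^(alpha) = -((1+alpha)/2)*T.
alpha = 0, -(1+alpha)/2 = -0.5.
Gamma = -0.5 * 12.966749 = -6.4834

-6.4834
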